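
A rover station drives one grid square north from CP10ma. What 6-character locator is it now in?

Latitude subsquare a = 0; +1 → 1 = b.
The longitude characters are unchanged.

CP10mb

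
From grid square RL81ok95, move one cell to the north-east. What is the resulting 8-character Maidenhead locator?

Longitude extended square 9; +1 → 10, wraps to 0, carry into subsquare.
Longitude subsquare o = 14; +1 → 15 = p.
Latitude extended square 5; +1 → 6.

RL81pk06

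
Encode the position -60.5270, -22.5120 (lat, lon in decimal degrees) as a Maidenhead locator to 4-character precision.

Offset from 180°W / 90°S: lon 157.49°, lat 29.47°.
Field: 157.49/20 → 7 → H, 29.47/10 → 2 → C; chars HC.
Square: 17.49/2 → 8, 9.47/1 → 9; chars 89.

HC89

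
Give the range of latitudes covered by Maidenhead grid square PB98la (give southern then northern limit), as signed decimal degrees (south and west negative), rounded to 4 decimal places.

Field P=15, B=1: +15·20° lon, +1·10° lat → SW at lon 120°, lat -80°.
Square 9, 8: +9·2° lon, +8·1° lat → SW at lon 138°, lat -72°.
Subsquare l=11, a=0: +11·0.0833333° lon, +0·0.0416667° lat → SW at lon 138.917°, lat -72°.
Cell spans 0.0833333° lon × 0.0416667° lat.
south -72.0000, north -71.9583.

-72.0000, -71.9583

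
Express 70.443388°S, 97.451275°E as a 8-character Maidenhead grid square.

NB89rn43

Add 180° to longitude and 90° to latitude: 277.45128, 19.55661.
Field (20°×10°, letters A–R): 277.45128/20 → 13 → N, 19.55661/10 → 1 → B; chars NB.
Square (2°×1°, digits 0–9): 17.45128/2 → 8, 9.55661/1 → 9; chars 89.
Subsquare (5′×2.5′, letters a–x): 1.45128/0.0833333 → 17 → r, 0.55661/0.0416667 → 13 → n; chars rn.
Extended square (30″×15″, digits 0–9): 0.03461/0.00833333 → 4, 0.01495/0.00416667 → 3; chars 43.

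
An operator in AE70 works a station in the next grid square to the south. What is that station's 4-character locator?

AD79

Latitude square 0; −1 → -1, wraps to 9, carry into field.
Latitude field E = 4; −1 → 3 = D.
The longitude characters are unchanged.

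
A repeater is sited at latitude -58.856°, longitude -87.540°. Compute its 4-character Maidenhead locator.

Add 180° to longitude and 90° to latitude: 92.46, 31.14.
Field: lon ⌊92.46/20⌋ = 4 → E; lat ⌊31.14/10⌋ = 3 → D.
Square: lon ⌊12.46/2⌋ = 6; lat ⌊1.14/1⌋ = 1.

ED61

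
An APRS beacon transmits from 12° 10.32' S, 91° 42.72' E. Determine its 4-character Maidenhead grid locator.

Offset from 180°W / 90°S: lon 271.71°, lat 77.83°.
Field (20°×10°, letters A–R): lon ⌊271.71/20⌋ = 13 → N; lat ⌊77.83/10⌋ = 7 → H.
Square (2°×1°, digits 0–9): lon ⌊11.71/2⌋ = 5; lat ⌊7.83/1⌋ = 7.

NH57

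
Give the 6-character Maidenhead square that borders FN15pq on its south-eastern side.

FN15qp

Longitude subsquare p = 15; +1 → 16 = q.
Latitude subsquare q = 16; −1 → 15 = p.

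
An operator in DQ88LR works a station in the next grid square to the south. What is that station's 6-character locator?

DQ88lq

Latitude subsquare r = 17; −1 → 16 = q.
The longitude characters are unchanged.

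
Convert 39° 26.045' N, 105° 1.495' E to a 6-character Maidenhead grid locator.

OM29mk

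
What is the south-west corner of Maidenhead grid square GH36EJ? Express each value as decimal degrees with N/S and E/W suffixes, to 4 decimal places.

Field G=6, H=7: +6·20° lon, +7·10° lat → SW at lon -60°, lat -20°.
Square 3, 6: +3·2° lon, +6·1° lat → SW at lon -54°, lat -14°.
Subsquare e=4, j=9: +4·0.0833333° lon, +9·0.0416667° lat → SW at lon -53.6667°, lat -13.625°.
latitude 13.6250° S, longitude 53.6667° W.

13.6250° S, 53.6667° W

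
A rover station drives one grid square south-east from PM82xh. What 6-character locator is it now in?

PM92ag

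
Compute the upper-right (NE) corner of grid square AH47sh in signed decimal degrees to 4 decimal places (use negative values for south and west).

-12.6667, -170.4167

Field A=0, H=7: +0·20° lon, +7·10° lat → SW at lon -180°, lat -20°.
Square 4, 7: +4·2° lon, +7·1° lat → SW at lon -172°, lat -13°.
Subsquare s=18, h=7: +18·0.0833333° lon, +7·0.0416667° lat → SW at lon -170.5°, lat -12.7083°.
Cell spans 0.0833333° lon × 0.0416667° lat. NE corner is SW corner plus one full cell.
latitude -12.6667, longitude -170.4167.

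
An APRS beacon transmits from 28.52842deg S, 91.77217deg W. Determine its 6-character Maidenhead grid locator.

EG41cl

Add 180° to longitude and 90° to latitude: 88.2278, 61.4716.
Field: 88.2278/20 → 4 → E, 61.4716/10 → 6 → G; chars EG.
Square: 8.2278/2 → 4, 1.4716/1 → 1; chars 41.
Subsquare: 0.2278/0.0833333 → 2 → c, 0.4716/0.0416667 → 11 → l; chars cl.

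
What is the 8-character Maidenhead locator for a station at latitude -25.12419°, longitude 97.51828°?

NG84sv20

Shift to the Maidenhead origin (180°W, 90°S): lon 277.51828, lat 64.87581.
Field: lon ⌊277.51828/20⌋ = 13 → N; lat ⌊64.87581/10⌋ = 6 → G.
Square: lon ⌊17.51828/2⌋ = 8; lat ⌊4.87581/1⌋ = 4.
Subsquare: lon ⌊1.51828/0.0833333⌋ = 18 → s; lat ⌊0.87581/0.0416667⌋ = 21 → v.
Extended square: lon ⌊0.01828/0.00833333⌋ = 2; lat ⌊0.00081/0.00416667⌋ = 0.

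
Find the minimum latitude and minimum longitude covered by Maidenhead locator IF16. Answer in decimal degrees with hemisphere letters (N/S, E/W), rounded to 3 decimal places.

34.000° S, 18.000° W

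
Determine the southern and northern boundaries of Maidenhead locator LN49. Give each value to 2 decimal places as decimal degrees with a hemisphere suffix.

Field L=11, N=13: +11·20° lon, +13·10° lat → SW at lon 40°, lat 40°.
Square 4, 9: +4·2° lon, +9·1° lat → SW at lon 48°, lat 49°.
Cell spans 2° lon × 1° lat.
south 49.00° N, north 50.00° N.

49.00° N, 50.00° N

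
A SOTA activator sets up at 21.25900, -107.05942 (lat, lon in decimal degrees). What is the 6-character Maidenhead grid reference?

Shift to the Maidenhead origin (180°W, 90°S): lon 72.9406, lat 111.2590.
Field: 72.9406/20 → 3 → D, 111.2590/10 → 11 → L; chars DL.
Square: 12.9406/2 → 6, 1.2590/1 → 1; chars 61.
Subsquare: 0.9406/0.0833333 → 11 → l, 0.2590/0.0416667 → 6 → g; chars lg.

DL61lg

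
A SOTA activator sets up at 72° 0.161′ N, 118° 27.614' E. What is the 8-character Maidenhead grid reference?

Shift to the Maidenhead origin (180°W, 90°S): lon 298.46023, lat 162.00268.
Field: lon ⌊298.46023/20⌋ = 14 → O; lat ⌊162.00268/10⌋ = 16 → Q.
Square: lon ⌊18.46023/2⌋ = 9; lat ⌊2.00268/1⌋ = 2.
Subsquare: lon ⌊0.46023/0.0833333⌋ = 5 → f; lat ⌊0.00268/0.0416667⌋ = 0 → a.
Extended square: lon ⌊0.04357/0.00833333⌋ = 5; lat ⌊0.00268/0.00416667⌋ = 0.

OQ92fa50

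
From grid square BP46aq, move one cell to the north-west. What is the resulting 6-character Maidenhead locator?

Longitude subsquare a = 0; −1 → -1, wraps to 23 = x, carry into square.
Longitude square 4; −1 → 3.
Latitude subsquare q = 16; +1 → 17 = r.

BP36xr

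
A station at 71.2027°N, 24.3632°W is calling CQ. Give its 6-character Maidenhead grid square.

Offset from 180°W / 90°S: lon 155.6368°, lat 161.2027°.
Field (20°×10°, letters A–R): 155.6368/20 → 7 → H, 161.2027/10 → 16 → Q; chars HQ.
Square (2°×1°, digits 0–9): 15.6368/2 → 7, 1.2027/1 → 1; chars 71.
Subsquare (5′×2.5′, letters a–x): 1.6368/0.0833333 → 19 → t, 0.2027/0.0416667 → 4 → e; chars te.

HQ71te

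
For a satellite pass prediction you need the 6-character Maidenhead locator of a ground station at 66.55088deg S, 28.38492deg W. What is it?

HC53tk

Offset from 180°W / 90°S: lon 151.6151°, lat 23.4491°.
Field: 151.6151/20 → 7 → H, 23.4491/10 → 2 → C; chars HC.
Square: 11.6151/2 → 5, 3.4491/1 → 3; chars 53.
Subsquare: 1.6151/0.0833333 → 19 → t, 0.4491/0.0416667 → 10 → k; chars tk.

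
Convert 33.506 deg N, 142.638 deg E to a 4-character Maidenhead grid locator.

Add 180° to longitude and 90° to latitude: 322.64, 123.51.
Field (20°×10°, letters A–R): 322.64/20 → 16 → Q, 123.51/10 → 12 → M; chars QM.
Square (2°×1°, digits 0–9): 2.64/2 → 1, 3.51/1 → 3; chars 13.

QM13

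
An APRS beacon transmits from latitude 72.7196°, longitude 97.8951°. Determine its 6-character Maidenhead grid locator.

Shift to the Maidenhead origin (180°W, 90°S): lon 277.8951, lat 162.7196.
Field: lon ⌊277.8951/20⌋ = 13 → N; lat ⌊162.7196/10⌋ = 16 → Q.
Square: lon ⌊17.8951/2⌋ = 8; lat ⌊2.7196/1⌋ = 2.
Subsquare: lon ⌊1.8951/0.0833333⌋ = 22 → w; lat ⌊0.7196/0.0416667⌋ = 17 → r.

NQ82wr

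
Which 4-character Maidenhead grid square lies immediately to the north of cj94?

Latitude square 4; +1 → 5.
The longitude characters are unchanged.

CJ95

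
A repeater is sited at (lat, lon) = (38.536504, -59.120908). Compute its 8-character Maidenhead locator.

GM08km58

Shift to the Maidenhead origin (180°W, 90°S): lon 120.87909, lat 128.53650.
Field: 120.87909/20 → 6 → G, 128.53650/10 → 12 → M; chars GM.
Square: 0.87909/2 → 0, 8.53650/1 → 8; chars 08.
Subsquare: 0.87909/0.0833333 → 10 → k, 0.53650/0.0416667 → 12 → m; chars km.
Extended square: 0.04576/0.00833333 → 5, 0.03650/0.00416667 → 8; chars 58.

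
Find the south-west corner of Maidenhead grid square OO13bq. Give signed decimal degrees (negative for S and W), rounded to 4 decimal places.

Field O=14, O=14: +14·20° lon, +14·10° lat → SW at lon 100°, lat 50°.
Square 1, 3: +1·2° lon, +3·1° lat → SW at lon 102°, lat 53°.
Subsquare b=1, q=16: +1·0.0833333° lon, +16·0.0416667° lat → SW at lon 102.083°, lat 53.6667°.
latitude 53.6667, longitude 102.0833.

53.6667, 102.0833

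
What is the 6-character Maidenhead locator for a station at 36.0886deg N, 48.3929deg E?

LM46ec

Add 180° to longitude and 90° to latitude: 228.3929, 126.0886.
Field: lon ⌊228.3929/20⌋ = 11 → L; lat ⌊126.0886/10⌋ = 12 → M.
Square: lon ⌊8.3929/2⌋ = 4; lat ⌊6.0886/1⌋ = 6.
Subsquare: lon ⌊0.3929/0.0833333⌋ = 4 → e; lat ⌊0.0886/0.0416667⌋ = 2 → c.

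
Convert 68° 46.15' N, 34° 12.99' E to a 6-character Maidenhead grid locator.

Offset from 180°W / 90°S: lon 214.2165°, lat 158.7692°.
Field: 214.2165/20 → 10 → K, 158.7692/10 → 15 → P; chars KP.
Square: 14.2165/2 → 7, 8.7692/1 → 8; chars 78.
Subsquare: 0.2165/0.0833333 → 2 → c, 0.7692/0.0416667 → 18 → s; chars cs.

KP78cs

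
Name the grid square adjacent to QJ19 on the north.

QK10

Latitude square 9; +1 → 10, wraps to 0, carry into field.
Latitude field J = 9; +1 → 10 = K.
The longitude characters are unchanged.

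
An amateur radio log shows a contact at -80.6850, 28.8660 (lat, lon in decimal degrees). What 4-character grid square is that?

KA49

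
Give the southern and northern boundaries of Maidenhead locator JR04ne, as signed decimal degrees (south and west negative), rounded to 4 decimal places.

Field J=9, R=17: +9·20° lon, +17·10° lat → SW at lon 0°, lat 80°.
Square 0, 4: +0·2° lon, +4·1° lat → SW at lon 0°, lat 84°.
Subsquare n=13, e=4: +13·0.0833333° lon, +4·0.0416667° lat → SW at lon 1.08333°, lat 84.1667°.
Cell spans 0.0833333° lon × 0.0416667° lat.
south 84.1667, north 84.2083.

84.1667, 84.2083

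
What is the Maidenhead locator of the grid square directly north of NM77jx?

NM78ja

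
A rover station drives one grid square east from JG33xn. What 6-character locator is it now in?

JG43an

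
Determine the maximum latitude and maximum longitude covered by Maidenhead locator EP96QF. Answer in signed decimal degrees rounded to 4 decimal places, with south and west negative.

Field E=4, P=15: +4·20° lon, +15·10° lat → SW at lon -100°, lat 60°.
Square 9, 6: +9·2° lon, +6·1° lat → SW at lon -82°, lat 66°.
Subsquare q=16, f=5: +16·0.0833333° lon, +5·0.0416667° lat → SW at lon -80.6667°, lat 66.2083°.
Cell spans 0.0833333° lon × 0.0416667° lat. NE corner is SW corner plus one full cell.
latitude 66.2500, longitude -80.5833.

66.2500, -80.5833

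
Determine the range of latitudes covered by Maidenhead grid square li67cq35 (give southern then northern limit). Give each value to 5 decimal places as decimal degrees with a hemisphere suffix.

2.31250° S, 2.30833° S

Field L=11, I=8: +11·20° lon, +8·10° lat → SW at lon 40°, lat -10°.
Square 6, 7: +6·2° lon, +7·1° lat → SW at lon 52°, lat -3°.
Subsquare c=2, q=16: +2·0.0833333° lon, +16·0.0416667° lat → SW at lon 52.1667°, lat -2.33333°.
Extended square 3, 5: +3·0.00833333° lon, +5·0.00416667° lat → SW at lon 52.1917°, lat -2.3125°.
Cell spans 0.00833333° lon × 0.00416667° lat.
south 2.31250° S, north 2.30833° S.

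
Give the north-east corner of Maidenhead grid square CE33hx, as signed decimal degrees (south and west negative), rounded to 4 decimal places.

-46.0000, -133.3333

Field C=2, E=4: +2·20° lon, +4·10° lat → SW at lon -140°, lat -50°.
Square 3, 3: +3·2° lon, +3·1° lat → SW at lon -134°, lat -47°.
Subsquare h=7, x=23: +7·0.0833333° lon, +23·0.0416667° lat → SW at lon -133.417°, lat -46.0417°.
Cell spans 0.0833333° lon × 0.0416667° lat. NE corner is SW corner plus one full cell.
latitude -46.0000, longitude -133.3333.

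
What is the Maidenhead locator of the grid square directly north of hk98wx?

Latitude subsquare x = 23; +1 → 24, wraps to 0 = a, carry into square.
Latitude square 8; +1 → 9.
The longitude characters are unchanged.

HK99wa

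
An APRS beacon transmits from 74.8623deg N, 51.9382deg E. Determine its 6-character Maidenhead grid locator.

Offset from 180°W / 90°S: lon 231.9382°, lat 164.8623°.
Field: 231.9382/20 → 11 → L, 164.8623/10 → 16 → Q; chars LQ.
Square: 11.9382/2 → 5, 4.8623/1 → 4; chars 54.
Subsquare: 1.9382/0.0833333 → 23 → x, 0.8623/0.0416667 → 20 → u; chars xu.

LQ54xu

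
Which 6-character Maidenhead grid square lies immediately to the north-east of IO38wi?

IO38xj

Longitude subsquare w = 22; +1 → 23 = x.
Latitude subsquare i = 8; +1 → 9 = j.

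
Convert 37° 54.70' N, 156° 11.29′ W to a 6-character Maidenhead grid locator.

Add 180° to longitude and 90° to latitude: 23.8118, 127.9117.
Field (20°×10°, letters A–R): lon ⌊23.8118/20⌋ = 1 → B; lat ⌊127.9117/10⌋ = 12 → M.
Square (2°×1°, digits 0–9): lon ⌊3.8118/2⌋ = 1; lat ⌊7.9117/1⌋ = 7.
Subsquare (5′×2.5′, letters a–x): lon ⌊1.8118/0.0833333⌋ = 21 → v; lat ⌊0.9117/0.0416667⌋ = 21 → v.

BM17vv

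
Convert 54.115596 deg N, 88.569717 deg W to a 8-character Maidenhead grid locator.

EO54rc17

Offset from 180°W / 90°S: lon 91.43028°, lat 144.11560°.
Field (20°×10°, letters A–R): 91.43028/20 → 4 → E, 144.11560/10 → 14 → O; chars EO.
Square (2°×1°, digits 0–9): 11.43028/2 → 5, 4.11560/1 → 4; chars 54.
Subsquare (5′×2.5′, letters a–x): 1.43028/0.0833333 → 17 → r, 0.11560/0.0416667 → 2 → c; chars rc.
Extended square (30″×15″, digits 0–9): 0.01362/0.00833333 → 1, 0.03226/0.00416667 → 7; chars 17.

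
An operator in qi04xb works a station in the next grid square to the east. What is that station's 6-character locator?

QI14ab

Longitude subsquare x = 23; +1 → 24, wraps to 0 = a, carry into square.
Longitude square 0; +1 → 1.
The latitude characters are unchanged.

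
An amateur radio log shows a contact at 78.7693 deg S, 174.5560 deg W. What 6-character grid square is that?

AB21rf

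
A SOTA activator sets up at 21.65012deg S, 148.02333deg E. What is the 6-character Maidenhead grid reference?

QG48ai

Offset from 180°W / 90°S: lon 328.0233°, lat 68.3499°.
Field: lon ⌊328.0233/20⌋ = 16 → Q; lat ⌊68.3499/10⌋ = 6 → G.
Square: lon ⌊8.0233/2⌋ = 4; lat ⌊8.3499/1⌋ = 8.
Subsquare: lon ⌊0.0233/0.0833333⌋ = 0 → a; lat ⌊0.3499/0.0416667⌋ = 8 → i.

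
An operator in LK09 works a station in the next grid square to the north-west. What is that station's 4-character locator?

KL90

Longitude square 0; −1 → -1, wraps to 9, carry into field.
Longitude field L = 11; −1 → 10 = K.
Latitude square 9; +1 → 10, wraps to 0, carry into field.
Latitude field K = 10; +1 → 11 = L.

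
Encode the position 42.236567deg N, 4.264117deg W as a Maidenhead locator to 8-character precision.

Shift to the Maidenhead origin (180°W, 90°S): lon 175.73588, lat 132.23657.
Field: lon ⌊175.73588/20⌋ = 8 → I; lat ⌊132.23657/10⌋ = 13 → N.
Square: lon ⌊15.73588/2⌋ = 7; lat ⌊2.23657/1⌋ = 2.
Subsquare: lon ⌊1.73588/0.0833333⌋ = 20 → u; lat ⌊0.23657/0.0416667⌋ = 5 → f.
Extended square: lon ⌊0.06922/0.00833333⌋ = 8; lat ⌊0.02823/0.00416667⌋ = 6.

IN72uf86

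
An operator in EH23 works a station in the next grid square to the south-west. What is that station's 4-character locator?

EH12

Longitude square 2; −1 → 1.
Latitude square 3; −1 → 2.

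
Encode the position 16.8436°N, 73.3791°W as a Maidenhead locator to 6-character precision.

FK36hu

Offset from 180°W / 90°S: lon 106.6209°, lat 106.8436°.
Field: 106.6209/20 → 5 → F, 106.8436/10 → 10 → K; chars FK.
Square: 6.6209/2 → 3, 6.8436/1 → 6; chars 36.
Subsquare: 0.6209/0.0833333 → 7 → h, 0.8436/0.0416667 → 20 → u; chars hu.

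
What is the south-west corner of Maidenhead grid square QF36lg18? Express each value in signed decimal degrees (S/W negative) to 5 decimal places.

Field Q=16, F=5: +16·20° lon, +5·10° lat → SW at lon 140°, lat -40°.
Square 3, 6: +3·2° lon, +6·1° lat → SW at lon 146°, lat -34°.
Subsquare l=11, g=6: +11·0.0833333° lon, +6·0.0416667° lat → SW at lon 146.917°, lat -33.75°.
Extended square 1, 8: +1·0.00833333° lon, +8·0.00416667° lat → SW at lon 146.925°, lat -33.7167°.
latitude -33.71667, longitude 146.92500.

-33.71667, 146.92500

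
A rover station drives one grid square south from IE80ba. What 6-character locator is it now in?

Latitude subsquare a = 0; −1 → -1, wraps to 23 = x, carry into square.
Latitude square 0; −1 → -1, wraps to 9, carry into field.
Latitude field E = 4; −1 → 3 = D.
The longitude characters are unchanged.

ID89bx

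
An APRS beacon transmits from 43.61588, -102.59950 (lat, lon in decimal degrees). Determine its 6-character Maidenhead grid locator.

DN83qo

Shift to the Maidenhead origin (180°W, 90°S): lon 77.4005, lat 133.6159.
Field: lon ⌊77.4005/20⌋ = 3 → D; lat ⌊133.6159/10⌋ = 13 → N.
Square: lon ⌊17.4005/2⌋ = 8; lat ⌊3.6159/1⌋ = 3.
Subsquare: lon ⌊1.4005/0.0833333⌋ = 16 → q; lat ⌊0.6159/0.0416667⌋ = 14 → o.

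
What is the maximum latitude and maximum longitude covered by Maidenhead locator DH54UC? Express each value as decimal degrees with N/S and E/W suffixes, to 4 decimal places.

15.8750° S, 108.2500° W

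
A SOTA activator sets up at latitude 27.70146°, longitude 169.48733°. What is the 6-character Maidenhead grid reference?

RL47rq

Offset from 180°W / 90°S: lon 349.4873°, lat 117.7015°.
Field: 349.4873/20 → 17 → R, 117.7015/10 → 11 → L; chars RL.
Square: 9.4873/2 → 4, 7.7015/1 → 7; chars 47.
Subsquare: 1.4873/0.0833333 → 17 → r, 0.7015/0.0416667 → 16 → q; chars rq.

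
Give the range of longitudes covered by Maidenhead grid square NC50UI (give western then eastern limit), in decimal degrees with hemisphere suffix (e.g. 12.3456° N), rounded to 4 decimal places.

Field N=13, C=2: +13·20° lon, +2·10° lat → SW at lon 80°, lat -70°.
Square 5, 0: +5·2° lon, +0·1° lat → SW at lon 90°, lat -70°.
Subsquare u=20, i=8: +20·0.0833333° lon, +8·0.0416667° lat → SW at lon 91.6667°, lat -69.6667°.
Cell spans 0.0833333° lon × 0.0416667° lat.
west 91.6667° E, east 91.7500° E.

91.6667° E, 91.7500° E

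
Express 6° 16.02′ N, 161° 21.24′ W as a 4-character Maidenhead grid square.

AJ96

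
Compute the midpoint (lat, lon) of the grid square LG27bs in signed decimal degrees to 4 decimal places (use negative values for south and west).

-22.2292, 44.1250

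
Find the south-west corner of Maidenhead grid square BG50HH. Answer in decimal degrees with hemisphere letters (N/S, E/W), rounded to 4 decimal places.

29.7083° S, 149.4167° W

Field B=1, G=6: +1·20° lon, +6·10° lat → SW at lon -160°, lat -30°.
Square 5, 0: +5·2° lon, +0·1° lat → SW at lon -150°, lat -30°.
Subsquare h=7, h=7: +7·0.0833333° lon, +7·0.0416667° lat → SW at lon -149.417°, lat -29.7083°.
latitude 29.7083° S, longitude 149.4167° W.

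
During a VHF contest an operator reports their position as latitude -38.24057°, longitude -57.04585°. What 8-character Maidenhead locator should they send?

GF11ls42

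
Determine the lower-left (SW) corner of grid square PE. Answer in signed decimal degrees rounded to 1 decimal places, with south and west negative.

Field P=15, E=4: +15·20° lon, +4·10° lat → SW at lon 120°, lat -50°.
latitude -50.0, longitude 120.0.

-50.0, 120.0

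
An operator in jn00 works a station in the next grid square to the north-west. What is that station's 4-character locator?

IN91

Longitude square 0; −1 → -1, wraps to 9, carry into field.
Longitude field J = 9; −1 → 8 = I.
Latitude square 0; +1 → 1.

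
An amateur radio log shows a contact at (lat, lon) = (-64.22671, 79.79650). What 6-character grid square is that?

Add 180° to longitude and 90° to latitude: 259.7965, 25.7733.
Field: 259.7965/20 → 12 → M, 25.7733/10 → 2 → C; chars MC.
Square: 19.7965/2 → 9, 5.7733/1 → 5; chars 95.
Subsquare: 1.7965/0.0833333 → 21 → v, 0.7733/0.0416667 → 18 → s; chars vs.

MC95vs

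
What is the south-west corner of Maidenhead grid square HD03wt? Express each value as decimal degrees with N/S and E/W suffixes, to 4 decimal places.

56.2083° S, 38.1667° W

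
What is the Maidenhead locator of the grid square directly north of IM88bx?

IM89ba

Latitude subsquare x = 23; +1 → 24, wraps to 0 = a, carry into square.
Latitude square 8; +1 → 9.
The longitude characters are unchanged.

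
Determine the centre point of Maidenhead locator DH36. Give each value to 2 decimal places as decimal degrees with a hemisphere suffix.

13.50° S, 113.00° W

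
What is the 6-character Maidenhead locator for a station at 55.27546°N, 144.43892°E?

QO25fg

Shift to the Maidenhead origin (180°W, 90°S): lon 324.4389, lat 145.2755.
Field: 324.4389/20 → 16 → Q, 145.2755/10 → 14 → O; chars QO.
Square: 4.4389/2 → 2, 5.2755/1 → 5; chars 25.
Subsquare: 0.4389/0.0833333 → 5 → f, 0.2755/0.0416667 → 6 → g; chars fg.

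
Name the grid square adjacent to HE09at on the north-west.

Longitude subsquare a = 0; −1 → -1, wraps to 23 = x, carry into square.
Longitude square 0; −1 → -1, wraps to 9, carry into field.
Longitude field H = 7; −1 → 6 = G.
Latitude subsquare t = 19; +1 → 20 = u.

GE99xu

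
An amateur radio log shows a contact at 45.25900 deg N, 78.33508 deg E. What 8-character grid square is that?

Offset from 180°W / 90°S: lon 258.33508°, lat 135.25900°.
Field: lon ⌊258.33508/20⌋ = 12 → M; lat ⌊135.25900/10⌋ = 13 → N.
Square: lon ⌊18.33508/2⌋ = 9; lat ⌊5.25900/1⌋ = 5.
Subsquare: lon ⌊0.33508/0.0833333⌋ = 4 → e; lat ⌊0.25900/0.0416667⌋ = 6 → g.
Extended square: lon ⌊0.00175/0.00833333⌋ = 0; lat ⌊0.00900/0.00416667⌋ = 2.

MN95eg02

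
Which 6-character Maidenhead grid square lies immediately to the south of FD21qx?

FD21qw

Latitude subsquare x = 23; −1 → 22 = w.
The longitude characters are unchanged.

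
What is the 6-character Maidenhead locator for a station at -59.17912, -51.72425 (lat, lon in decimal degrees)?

GD40dt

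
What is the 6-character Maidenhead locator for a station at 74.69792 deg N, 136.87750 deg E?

Offset from 180°W / 90°S: lon 316.8775°, lat 164.6979°.
Field: lon ⌊316.8775/20⌋ = 15 → P; lat ⌊164.6979/10⌋ = 16 → Q.
Square: lon ⌊16.8775/2⌋ = 8; lat ⌊4.6979/1⌋ = 4.
Subsquare: lon ⌊0.8775/0.0833333⌋ = 10 → k; lat ⌊0.6979/0.0416667⌋ = 16 → q.

PQ84kq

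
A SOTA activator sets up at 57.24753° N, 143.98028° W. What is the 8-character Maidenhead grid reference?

Add 180° to longitude and 90° to latitude: 36.01972, 147.24753.
Field: lon ⌊36.01972/20⌋ = 1 → B; lat ⌊147.24753/10⌋ = 14 → O.
Square: lon ⌊16.01972/2⌋ = 8; lat ⌊7.24753/1⌋ = 7.
Subsquare: lon ⌊0.01972/0.0833333⌋ = 0 → a; lat ⌊0.24753/0.0416667⌋ = 5 → f.
Extended square: lon ⌊0.01972/0.00833333⌋ = 2; lat ⌊0.03920/0.00416667⌋ = 9.

BO87af29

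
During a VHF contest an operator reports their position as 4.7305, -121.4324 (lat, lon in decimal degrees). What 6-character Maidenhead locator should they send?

CJ94gr

Shift to the Maidenhead origin (180°W, 90°S): lon 58.5676, lat 94.7305.
Field (20°×10°, letters A–R): 58.5676/20 → 2 → C, 94.7305/10 → 9 → J; chars CJ.
Square (2°×1°, digits 0–9): 18.5676/2 → 9, 4.7305/1 → 4; chars 94.
Subsquare (5′×2.5′, letters a–x): 0.5676/0.0833333 → 6 → g, 0.7305/0.0416667 → 17 → r; chars gr.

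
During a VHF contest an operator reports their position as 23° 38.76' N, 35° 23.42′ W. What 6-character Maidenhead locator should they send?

HL23hp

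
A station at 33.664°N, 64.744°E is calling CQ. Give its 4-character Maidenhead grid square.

MM23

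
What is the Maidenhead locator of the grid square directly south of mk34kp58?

Latitude extended square 8; −1 → 7.
The longitude characters are unchanged.

MK34kp57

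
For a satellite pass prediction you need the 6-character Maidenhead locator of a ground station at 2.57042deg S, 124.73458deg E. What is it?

Offset from 180°W / 90°S: lon 304.7346°, lat 87.4296°.
Field: lon ⌊304.7346/20⌋ = 15 → P; lat ⌊87.4296/10⌋ = 8 → I.
Square: lon ⌊4.7346/2⌋ = 2; lat ⌊7.4296/1⌋ = 7.
Subsquare: lon ⌊0.7346/0.0833333⌋ = 8 → i; lat ⌊0.4296/0.0416667⌋ = 10 → k.

PI27ik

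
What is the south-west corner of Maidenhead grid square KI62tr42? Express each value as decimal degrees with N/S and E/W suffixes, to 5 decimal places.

7.28333° S, 33.61667° E

Field K=10, I=8: +10·20° lon, +8·10° lat → SW at lon 20°, lat -10°.
Square 6, 2: +6·2° lon, +2·1° lat → SW at lon 32°, lat -8°.
Subsquare t=19, r=17: +19·0.0833333° lon, +17·0.0416667° lat → SW at lon 33.5833°, lat -7.29167°.
Extended square 4, 2: +4·0.00833333° lon, +2·0.00416667° lat → SW at lon 33.6167°, lat -7.28333°.
latitude 7.28333° S, longitude 33.61667° E.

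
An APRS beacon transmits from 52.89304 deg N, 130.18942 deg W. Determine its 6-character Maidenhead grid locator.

Add 180° to longitude and 90° to latitude: 49.8106, 142.8930.
Field: lon ⌊49.8106/20⌋ = 2 → C; lat ⌊142.8930/10⌋ = 14 → O.
Square: lon ⌊9.8106/2⌋ = 4; lat ⌊2.8930/1⌋ = 2.
Subsquare: lon ⌊1.8106/0.0833333⌋ = 21 → v; lat ⌊0.8930/0.0416667⌋ = 21 → v.

CO42vv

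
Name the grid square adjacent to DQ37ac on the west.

DQ27xc

Longitude subsquare a = 0; −1 → -1, wraps to 23 = x, carry into square.
Longitude square 3; −1 → 2.
The latitude characters are unchanged.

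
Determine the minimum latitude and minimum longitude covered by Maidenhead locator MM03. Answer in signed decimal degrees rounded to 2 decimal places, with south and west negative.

33.00, 60.00

Field M=12, M=12: +12·20° lon, +12·10° lat → SW at lon 60°, lat 30°.
Square 0, 3: +0·2° lon, +3·1° lat → SW at lon 60°, lat 33°.
latitude 33.00, longitude 60.00.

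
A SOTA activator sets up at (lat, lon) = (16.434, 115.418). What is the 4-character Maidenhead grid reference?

OK76

Shift to the Maidenhead origin (180°W, 90°S): lon 295.42, lat 106.43.
Field: 295.42/20 → 14 → O, 106.43/10 → 10 → K; chars OK.
Square: 15.42/2 → 7, 6.43/1 → 6; chars 76.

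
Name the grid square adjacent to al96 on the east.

BL06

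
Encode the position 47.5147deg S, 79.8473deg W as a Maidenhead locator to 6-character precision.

FE02bl

Add 180° to longitude and 90° to latitude: 100.1527, 42.4853.
Field (20°×10°, letters A–R): 100.1527/20 → 5 → F, 42.4853/10 → 4 → E; chars FE.
Square (2°×1°, digits 0–9): 0.1527/2 → 0, 2.4853/1 → 2; chars 02.
Subsquare (5′×2.5′, letters a–x): 0.1527/0.0833333 → 1 → b, 0.4853/0.0416667 → 11 → l; chars bl.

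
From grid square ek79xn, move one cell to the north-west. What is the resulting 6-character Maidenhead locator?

EK79wo

Longitude subsquare x = 23; −1 → 22 = w.
Latitude subsquare n = 13; +1 → 14 = o.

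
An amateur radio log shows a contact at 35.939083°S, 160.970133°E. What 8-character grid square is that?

Shift to the Maidenhead origin (180°W, 90°S): lon 340.97013, lat 54.06092.
Field (20°×10°, letters A–R): 340.97013/20 → 17 → R, 54.06092/10 → 5 → F; chars RF.
Square (2°×1°, digits 0–9): 0.97013/2 → 0, 4.06092/1 → 4; chars 04.
Subsquare (5′×2.5′, letters a–x): 0.97013/0.0833333 → 11 → l, 0.06092/0.0416667 → 1 → b; chars lb.
Extended square (30″×15″, digits 0–9): 0.05347/0.00833333 → 6, 0.01925/0.00416667 → 4; chars 64.

RF04lb64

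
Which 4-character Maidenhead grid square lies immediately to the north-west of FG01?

Longitude square 0; −1 → -1, wraps to 9, carry into field.
Longitude field F = 5; −1 → 4 = E.
Latitude square 1; +1 → 2.

EG92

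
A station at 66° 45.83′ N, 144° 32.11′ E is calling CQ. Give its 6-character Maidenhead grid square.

QP26gs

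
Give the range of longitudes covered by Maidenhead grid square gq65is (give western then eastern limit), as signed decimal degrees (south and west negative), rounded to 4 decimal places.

Field G=6, Q=16: +6·20° lon, +16·10° lat → SW at lon -60°, lat 70°.
Square 6, 5: +6·2° lon, +5·1° lat → SW at lon -48°, lat 75°.
Subsquare i=8, s=18: +8·0.0833333° lon, +18·0.0416667° lat → SW at lon -47.3333°, lat 75.75°.
Cell spans 0.0833333° lon × 0.0416667° lat.
west -47.3333, east -47.2500.

-47.3333, -47.2500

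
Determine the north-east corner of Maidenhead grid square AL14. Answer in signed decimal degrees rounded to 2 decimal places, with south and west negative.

25.00, -176.00

Field A=0, L=11: +0·20° lon, +11·10° lat → SW at lon -180°, lat 20°.
Square 1, 4: +1·2° lon, +4·1° lat → SW at lon -178°, lat 24°.
Cell spans 2° lon × 1° lat. NE corner is SW corner plus one full cell.
latitude 25.00, longitude -176.00.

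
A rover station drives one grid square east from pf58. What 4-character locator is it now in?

Longitude square 5; +1 → 6.
The latitude characters are unchanged.

PF68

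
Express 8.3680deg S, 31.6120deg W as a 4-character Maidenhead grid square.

Add 180° to longitude and 90° to latitude: 148.39, 81.63.
Field: 148.39/20 → 7 → H, 81.63/10 → 8 → I; chars HI.
Square: 8.39/2 → 4, 1.63/1 → 1; chars 41.

HI41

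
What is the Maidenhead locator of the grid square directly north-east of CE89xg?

CE99ah

Longitude subsquare x = 23; +1 → 24, wraps to 0 = a, carry into square.
Longitude square 8; +1 → 9.
Latitude subsquare g = 6; +1 → 7 = h.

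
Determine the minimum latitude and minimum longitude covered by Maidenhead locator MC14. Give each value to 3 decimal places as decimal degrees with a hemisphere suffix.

66.000° S, 62.000° E

Field M=12, C=2: +12·20° lon, +2·10° lat → SW at lon 60°, lat -70°.
Square 1, 4: +1·2° lon, +4·1° lat → SW at lon 62°, lat -66°.
latitude 66.000° S, longitude 62.000° E.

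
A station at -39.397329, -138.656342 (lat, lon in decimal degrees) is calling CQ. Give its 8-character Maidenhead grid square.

Shift to the Maidenhead origin (180°W, 90°S): lon 41.34366, lat 50.60267.
Field (20°×10°, letters A–R): lon ⌊41.34366/20⌋ = 2 → C; lat ⌊50.60267/10⌋ = 5 → F.
Square (2°×1°, digits 0–9): lon ⌊1.34366/2⌋ = 0; lat ⌊0.60267/1⌋ = 0.
Subsquare (5′×2.5′, letters a–x): lon ⌊1.34366/0.0833333⌋ = 16 → q; lat ⌊0.60267/0.0416667⌋ = 14 → o.
Extended square (30″×15″, digits 0–9): lon ⌊0.01032/0.00833333⌋ = 1; lat ⌊0.01934/0.00416667⌋ = 4.

CF00qo14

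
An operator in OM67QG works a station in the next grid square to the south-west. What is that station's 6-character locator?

OM67pf

Longitude subsquare q = 16; −1 → 15 = p.
Latitude subsquare g = 6; −1 → 5 = f.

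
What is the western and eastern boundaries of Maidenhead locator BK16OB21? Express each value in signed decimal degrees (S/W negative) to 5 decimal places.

-156.81667, -156.80833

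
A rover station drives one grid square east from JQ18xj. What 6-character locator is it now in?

Longitude subsquare x = 23; +1 → 24, wraps to 0 = a, carry into square.
Longitude square 1; +1 → 2.
The latitude characters are unchanged.

JQ28aj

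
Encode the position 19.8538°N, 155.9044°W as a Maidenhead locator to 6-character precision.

BK29bu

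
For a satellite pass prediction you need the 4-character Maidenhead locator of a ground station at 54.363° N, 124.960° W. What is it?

CO74

Add 180° to longitude and 90° to latitude: 55.04, 144.36.
Field (20°×10°, letters A–R): lon ⌊55.04/20⌋ = 2 → C; lat ⌊144.36/10⌋ = 14 → O.
Square (2°×1°, digits 0–9): lon ⌊15.04/2⌋ = 7; lat ⌊4.36/1⌋ = 4.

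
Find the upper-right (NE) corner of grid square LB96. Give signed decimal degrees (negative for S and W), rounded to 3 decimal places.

-73.000, 60.000

Field L=11, B=1: +11·20° lon, +1·10° lat → SW at lon 40°, lat -80°.
Square 9, 6: +9·2° lon, +6·1° lat → SW at lon 58°, lat -74°.
Cell spans 2° lon × 1° lat. NE corner is SW corner plus one full cell.
latitude -73.000, longitude 60.000.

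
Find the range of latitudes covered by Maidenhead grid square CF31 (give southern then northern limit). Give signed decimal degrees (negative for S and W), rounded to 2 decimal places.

-39.00, -38.00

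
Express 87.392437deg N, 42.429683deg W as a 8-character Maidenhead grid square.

GR87sj84

Shift to the Maidenhead origin (180°W, 90°S): lon 137.57032, lat 177.39244.
Field: 137.57032/20 → 6 → G, 177.39244/10 → 17 → R; chars GR.
Square: 17.57032/2 → 8, 7.39244/1 → 7; chars 87.
Subsquare: 1.57032/0.0833333 → 18 → s, 0.39244/0.0416667 → 9 → j; chars sj.
Extended square: 0.07032/0.00833333 → 8, 0.01744/0.00416667 → 4; chars 84.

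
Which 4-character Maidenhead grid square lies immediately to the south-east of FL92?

GL01

Longitude square 9; +1 → 10, wraps to 0, carry into field.
Longitude field F = 5; +1 → 6 = G.
Latitude square 2; −1 → 1.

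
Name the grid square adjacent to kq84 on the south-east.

KQ93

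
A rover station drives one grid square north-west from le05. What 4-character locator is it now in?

Longitude square 0; −1 → -1, wraps to 9, carry into field.
Longitude field L = 11; −1 → 10 = K.
Latitude square 5; +1 → 6.

KE96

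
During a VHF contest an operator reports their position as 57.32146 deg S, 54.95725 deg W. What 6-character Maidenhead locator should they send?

Offset from 180°W / 90°S: lon 125.0427°, lat 32.6785°.
Field: 125.0427/20 → 6 → G, 32.6785/10 → 3 → D; chars GD.
Square: 5.0427/2 → 2, 2.6785/1 → 2; chars 22.
Subsquare: 1.0427/0.0833333 → 12 → m, 0.6785/0.0416667 → 16 → q; chars mq.

GD22mq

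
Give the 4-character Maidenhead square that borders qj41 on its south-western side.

QJ30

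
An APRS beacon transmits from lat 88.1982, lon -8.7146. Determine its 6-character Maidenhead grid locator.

IR58pe

Shift to the Maidenhead origin (180°W, 90°S): lon 171.2854, lat 178.1982.
Field: lon ⌊171.2854/20⌋ = 8 → I; lat ⌊178.1982/10⌋ = 17 → R.
Square: lon ⌊11.2854/2⌋ = 5; lat ⌊8.1982/1⌋ = 8.
Subsquare: lon ⌊1.2854/0.0833333⌋ = 15 → p; lat ⌊0.1982/0.0416667⌋ = 4 → e.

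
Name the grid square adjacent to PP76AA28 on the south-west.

PP76aa17

Longitude extended square 2; −1 → 1.
Latitude extended square 8; −1 → 7.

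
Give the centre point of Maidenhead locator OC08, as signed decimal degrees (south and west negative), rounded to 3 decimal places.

-61.500, 101.000

Field O=14, C=2: +14·20° lon, +2·10° lat → SW at lon 100°, lat -70°.
Square 0, 8: +0·2° lon, +8·1° lat → SW at lon 100°, lat -62°.
Cell spans 2° lon × 1° lat. Centre is SW corner plus half of each.
latitude -61.500, longitude 101.000.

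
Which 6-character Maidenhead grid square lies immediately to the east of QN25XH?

QN35ah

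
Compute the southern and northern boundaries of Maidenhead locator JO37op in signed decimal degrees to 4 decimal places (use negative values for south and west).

57.6250, 57.6667

Field J=9, O=14: +9·20° lon, +14·10° lat → SW at lon 0°, lat 50°.
Square 3, 7: +3·2° lon, +7·1° lat → SW at lon 6°, lat 57°.
Subsquare o=14, p=15: +14·0.0833333° lon, +15·0.0416667° lat → SW at lon 7.16667°, lat 57.625°.
Cell spans 0.0833333° lon × 0.0416667° lat.
south 57.6250, north 57.6667.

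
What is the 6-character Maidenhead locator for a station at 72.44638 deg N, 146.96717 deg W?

BQ62mk

Add 180° to longitude and 90° to latitude: 33.0328, 162.4464.
Field: 33.0328/20 → 1 → B, 162.4464/10 → 16 → Q; chars BQ.
Square: 13.0328/2 → 6, 2.4464/1 → 2; chars 62.
Subsquare: 1.0328/0.0833333 → 12 → m, 0.4464/0.0416667 → 10 → k; chars mk.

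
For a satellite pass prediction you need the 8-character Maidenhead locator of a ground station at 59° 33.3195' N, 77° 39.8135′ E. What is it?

Add 180° to longitude and 90° to latitude: 257.66356, 149.55533.
Field: 257.66356/20 → 12 → M, 149.55533/10 → 14 → O; chars MO.
Square: 17.66356/2 → 8, 9.55533/1 → 9; chars 89.
Subsquare: 1.66356/0.0833333 → 19 → t, 0.55533/0.0416667 → 13 → n; chars tn.
Extended square: 0.08022/0.00833333 → 9, 0.01366/0.00416667 → 3; chars 93.

MO89tn93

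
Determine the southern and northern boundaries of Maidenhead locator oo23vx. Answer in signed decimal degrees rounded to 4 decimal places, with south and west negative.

53.9583, 54.0000

Field O=14, O=14: +14·20° lon, +14·10° lat → SW at lon 100°, lat 50°.
Square 2, 3: +2·2° lon, +3·1° lat → SW at lon 104°, lat 53°.
Subsquare v=21, x=23: +21·0.0833333° lon, +23·0.0416667° lat → SW at lon 105.75°, lat 53.9583°.
Cell spans 0.0833333° lon × 0.0416667° lat.
south 53.9583, north 54.0000.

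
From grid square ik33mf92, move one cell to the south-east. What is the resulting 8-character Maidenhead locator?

IK33nf01

Longitude extended square 9; +1 → 10, wraps to 0, carry into subsquare.
Longitude subsquare m = 12; +1 → 13 = n.
Latitude extended square 2; −1 → 1.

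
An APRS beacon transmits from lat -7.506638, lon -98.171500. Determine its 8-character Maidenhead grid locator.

EI02vl98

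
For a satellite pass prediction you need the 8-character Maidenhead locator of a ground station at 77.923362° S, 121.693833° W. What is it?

CB92db68

Shift to the Maidenhead origin (180°W, 90°S): lon 58.30617, lat 12.07664.
Field (20°×10°, letters A–R): 58.30617/20 → 2 → C, 12.07664/10 → 1 → B; chars CB.
Square (2°×1°, digits 0–9): 18.30617/2 → 9, 2.07664/1 → 2; chars 92.
Subsquare (5′×2.5′, letters a–x): 0.30617/0.0833333 → 3 → d, 0.07664/0.0416667 → 1 → b; chars db.
Extended square (30″×15″, digits 0–9): 0.05617/0.00833333 → 6, 0.03497/0.00416667 → 8; chars 68.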